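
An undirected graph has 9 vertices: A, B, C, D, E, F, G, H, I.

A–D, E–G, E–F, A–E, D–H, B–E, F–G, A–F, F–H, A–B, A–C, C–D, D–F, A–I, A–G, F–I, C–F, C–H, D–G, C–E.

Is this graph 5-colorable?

The chromatic number is 4. A, C, E, F form a clique, so at least 4 colors are needed.
4 colors suffice: color 1 → {A, H}; color 2 → {B, F}; color 3 → {D, E, I}; color 4 → {C, G}.
Since 5 ≥ 4, a proper 5-coloring certainly exists.

Yes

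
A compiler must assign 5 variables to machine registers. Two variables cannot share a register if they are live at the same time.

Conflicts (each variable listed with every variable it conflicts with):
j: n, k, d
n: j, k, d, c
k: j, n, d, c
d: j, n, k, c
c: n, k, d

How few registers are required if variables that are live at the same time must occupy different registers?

4

j, n, k, d pairwise conflict, so at least 4 registers are needed.
4 registers suffice: register 1 → {d}; register 2 → {k}; register 3 → {n}; register 4 → {j, c}. Every pair that conflicts lands in different registers.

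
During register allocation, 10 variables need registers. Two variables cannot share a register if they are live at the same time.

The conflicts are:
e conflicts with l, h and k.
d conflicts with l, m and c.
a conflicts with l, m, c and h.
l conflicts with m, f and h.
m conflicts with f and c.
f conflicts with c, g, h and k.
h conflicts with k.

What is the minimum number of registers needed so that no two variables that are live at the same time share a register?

3

a, m, c all conflict with each other, so at least 3 registers are needed.
A valid assignment using 3 registers: e=2, d=2, a=2, l=1, m=3, f=2, c=1, g=1, h=3, k=1. Every pair that conflicts lands in different registers.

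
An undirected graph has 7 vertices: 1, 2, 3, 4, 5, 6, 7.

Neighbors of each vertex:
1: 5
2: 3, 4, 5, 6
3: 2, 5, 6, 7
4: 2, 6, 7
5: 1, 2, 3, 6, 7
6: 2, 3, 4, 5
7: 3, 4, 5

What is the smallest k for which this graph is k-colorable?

4

2, 3, 5, 6 are pairwise adjacent (a clique of size 4), so at least 4 colors are needed.
One proper 4-coloring: 1=b, 2=b, 3=c, 4=a, 5=a, 6=d, 7=b. Every edge joins two different colors.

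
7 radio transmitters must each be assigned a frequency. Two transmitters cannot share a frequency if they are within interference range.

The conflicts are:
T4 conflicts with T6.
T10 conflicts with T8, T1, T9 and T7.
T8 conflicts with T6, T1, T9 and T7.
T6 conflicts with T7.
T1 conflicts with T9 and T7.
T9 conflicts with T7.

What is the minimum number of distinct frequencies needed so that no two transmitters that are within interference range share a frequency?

5

T10, T8, T1, T9, T7 all conflict with each other, so at least 5 frequencies are needed.
5 frequencies suffice: frequency 1 → {T4, T8}; frequency 2 → {T7}; frequency 3 → {T10, T6}; frequency 4 → {T1}; frequency 5 → {T9}. No two conflicting transmitters share a frequency.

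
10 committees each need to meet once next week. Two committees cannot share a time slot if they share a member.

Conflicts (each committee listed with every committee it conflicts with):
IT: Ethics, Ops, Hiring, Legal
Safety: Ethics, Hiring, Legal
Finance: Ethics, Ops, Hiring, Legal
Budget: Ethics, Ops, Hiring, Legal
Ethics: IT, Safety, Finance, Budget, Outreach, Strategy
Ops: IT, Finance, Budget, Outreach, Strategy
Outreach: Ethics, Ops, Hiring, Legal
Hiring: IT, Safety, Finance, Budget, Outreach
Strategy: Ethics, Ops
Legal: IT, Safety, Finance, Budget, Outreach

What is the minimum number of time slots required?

2

IT and Ethics conflict, so at least 2 time slots are needed.
Using 2 time slots: IT=2, Safety=2, Finance=2, Budget=2, Ethics=1, Ops=1, Outreach=2, Hiring=1, Strategy=2, Legal=1. No two conflicting committees share a time slot.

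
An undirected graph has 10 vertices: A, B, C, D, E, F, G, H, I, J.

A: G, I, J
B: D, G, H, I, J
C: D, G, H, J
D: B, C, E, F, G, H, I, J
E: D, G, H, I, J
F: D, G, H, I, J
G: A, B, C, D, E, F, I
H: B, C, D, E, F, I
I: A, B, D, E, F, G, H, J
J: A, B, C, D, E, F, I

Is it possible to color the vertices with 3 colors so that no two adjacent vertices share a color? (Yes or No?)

D, F, H, I are pairwise adjacent (a clique of size 4), so at least 4 colors are needed.
So 3 colors are not enough.

No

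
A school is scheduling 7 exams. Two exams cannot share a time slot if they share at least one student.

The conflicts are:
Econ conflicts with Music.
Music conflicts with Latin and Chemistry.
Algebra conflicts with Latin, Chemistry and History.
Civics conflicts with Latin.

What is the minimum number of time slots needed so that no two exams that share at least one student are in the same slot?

2

Music and Chemistry conflict, so at least 2 time slots are needed.
2 time slots suffice: time slot 1 → {Music, Algebra, Civics}; time slot 2 → {Econ, Latin, Chemistry, History}. Every pair that conflicts lands in different time slots.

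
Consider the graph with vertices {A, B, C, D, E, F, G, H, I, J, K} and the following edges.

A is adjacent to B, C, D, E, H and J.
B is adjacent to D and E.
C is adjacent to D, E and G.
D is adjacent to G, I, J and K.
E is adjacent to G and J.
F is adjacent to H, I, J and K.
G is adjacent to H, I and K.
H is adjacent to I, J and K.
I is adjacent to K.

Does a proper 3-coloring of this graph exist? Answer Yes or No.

No

D, G, I, K are pairwise adjacent (a clique of size 4), so at least 4 colors are needed.
So 3 colors are not enough.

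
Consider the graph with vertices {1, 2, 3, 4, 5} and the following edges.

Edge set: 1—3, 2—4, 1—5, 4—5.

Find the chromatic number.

1 and 5 are adjacent, so at least 2 colors are needed.
2 colors suffice: color a → {2, 3, 5}; color b → {1, 4}. No two adjacent vertices share a color.

2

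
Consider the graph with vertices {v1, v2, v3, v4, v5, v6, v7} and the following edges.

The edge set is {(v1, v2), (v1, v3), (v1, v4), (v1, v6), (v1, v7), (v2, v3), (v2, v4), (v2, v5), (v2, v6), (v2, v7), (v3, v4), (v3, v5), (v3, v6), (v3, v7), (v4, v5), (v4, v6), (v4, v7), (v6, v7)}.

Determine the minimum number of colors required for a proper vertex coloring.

v1, v2, v3, v4, v6, v7 are pairwise adjacent (a clique of size 6), so at least 6 colors are needed.
6 colors suffice: v1=5, v2=3, v3=2, v4=1, v5=4, v6=4, v7=6. Each edge has distinct colors on its endpoints.

6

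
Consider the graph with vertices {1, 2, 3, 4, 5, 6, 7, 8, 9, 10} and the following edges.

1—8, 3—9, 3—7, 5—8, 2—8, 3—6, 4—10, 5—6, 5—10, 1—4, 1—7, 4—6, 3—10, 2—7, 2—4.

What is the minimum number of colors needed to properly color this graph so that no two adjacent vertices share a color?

3

The cycle 1-4-6-5-8-1 has odd length 5, so it cannot be 2-colored; at least 3 colors are needed.
3 colors suffice: color a → {3, 4, 5}; color b → {1, 2, 6, 9, 10}; color c → {7, 8}. No two adjacent vertices share a color.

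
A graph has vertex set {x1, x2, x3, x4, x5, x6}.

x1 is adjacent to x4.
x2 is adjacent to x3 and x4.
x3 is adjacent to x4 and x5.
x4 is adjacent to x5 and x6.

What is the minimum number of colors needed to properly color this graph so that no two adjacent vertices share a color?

x3, x4, x5 are pairwise adjacent, so at least 3 colors are needed.
3 colors suffice: color 1 → {x4}; color 2 → {x1, x3, x6}; color 3 → {x2, x5}. No two adjacent vertices share a color.

3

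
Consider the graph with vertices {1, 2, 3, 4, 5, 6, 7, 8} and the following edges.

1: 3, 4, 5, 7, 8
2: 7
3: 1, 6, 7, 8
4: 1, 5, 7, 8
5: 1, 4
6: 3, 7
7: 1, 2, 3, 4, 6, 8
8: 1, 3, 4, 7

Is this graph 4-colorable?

Yes

The chromatic number is 4. 1, 3, 7, 8 are mutually adjacent (a clique of size 4), so at least 4 colors are needed.
4 colors suffice: color a → {5, 7}; color b → {1, 2, 6}; color c → {3, 4}; color d → {8}.
That is already a proper 4-coloring.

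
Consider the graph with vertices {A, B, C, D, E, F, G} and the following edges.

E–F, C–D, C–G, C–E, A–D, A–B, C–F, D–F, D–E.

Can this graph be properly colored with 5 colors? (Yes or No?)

The chromatic number is 4. C, D, E, F form a clique, so at least 4 colors are needed.
4 colors suffice: color red → {A, C}; color blue → {B, D, G}; color green → {E}; color yellow → {F}.
Since 5 ≥ 4, a proper 5-coloring certainly exists.

Yes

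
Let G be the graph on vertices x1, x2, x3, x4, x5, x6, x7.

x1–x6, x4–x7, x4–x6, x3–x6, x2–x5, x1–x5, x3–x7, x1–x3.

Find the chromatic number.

3

x1, x3, x6 are pairwise adjacent, so at least 3 colors are needed.
3 colors suffice: color 1 → {x5, x6, x7}; color 2 → {x1, x2, x4}; color 3 → {x3}. No two adjacent vertices share a color.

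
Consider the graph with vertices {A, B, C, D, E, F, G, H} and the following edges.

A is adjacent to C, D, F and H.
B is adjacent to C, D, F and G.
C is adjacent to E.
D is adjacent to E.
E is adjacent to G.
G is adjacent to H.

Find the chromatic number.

The cycle B-F-A-H-G-B has odd length 5, so it cannot be 2-colored; at least 3 colors are needed.
3 colors suffice: color red → {A, B, E}; color blue → {C, D, F, G}; color green → {H}. No two adjacent vertices share a color.

3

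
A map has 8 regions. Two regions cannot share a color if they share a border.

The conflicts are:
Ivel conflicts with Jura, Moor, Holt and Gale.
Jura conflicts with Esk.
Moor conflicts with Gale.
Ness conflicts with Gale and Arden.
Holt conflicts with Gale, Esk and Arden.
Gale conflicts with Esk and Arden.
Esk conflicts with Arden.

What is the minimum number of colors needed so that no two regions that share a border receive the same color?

Holt, Gale, Esk, Arden all conflict with each other, so at least 4 colors are needed.
One proper 4-coloring: Ivel=2, Jura=1, Moor=3, Ness=3, Holt=4, Gale=1, Esk=3, Arden=2. Every pair that conflicts lands in different colors.

4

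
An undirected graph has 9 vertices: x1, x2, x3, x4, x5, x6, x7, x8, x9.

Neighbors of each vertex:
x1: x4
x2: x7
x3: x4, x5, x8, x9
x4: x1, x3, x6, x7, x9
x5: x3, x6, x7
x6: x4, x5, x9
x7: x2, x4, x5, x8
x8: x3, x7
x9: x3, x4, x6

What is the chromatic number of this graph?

x3, x4, x9 form a triangle, so at least 3 colors are needed.
3 colors suffice: color 1 → {x2, x4, x5, x8}; color 2 → {x1, x3, x6, x7}; color 3 → {x9}. No two adjacent vertices share a color.

3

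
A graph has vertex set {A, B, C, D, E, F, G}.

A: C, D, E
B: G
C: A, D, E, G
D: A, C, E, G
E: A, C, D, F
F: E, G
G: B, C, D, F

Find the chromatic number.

A, C, D, E form a clique, so at least 4 colors are needed.
4 colors suffice: color 1 → {E, G}; color 2 → {B, C, F}; color 3 → {D}; color 4 → {A}. Each edge has distinct colors on its endpoints.

4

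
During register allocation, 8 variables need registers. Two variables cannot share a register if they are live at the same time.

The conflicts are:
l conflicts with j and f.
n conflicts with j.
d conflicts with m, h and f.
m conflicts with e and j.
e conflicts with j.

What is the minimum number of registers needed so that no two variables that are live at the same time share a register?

3

m, e, j are mutually in conflict, so at least 3 registers are needed.
3 registers suffice: l=3, n=2, d=1, m=2, h=2, e=3, j=1, f=2. No two conflicting variables share a register.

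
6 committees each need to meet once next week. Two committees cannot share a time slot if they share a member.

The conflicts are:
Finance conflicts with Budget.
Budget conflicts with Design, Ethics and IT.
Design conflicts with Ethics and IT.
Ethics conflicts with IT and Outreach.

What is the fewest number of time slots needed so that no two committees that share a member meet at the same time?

4

Budget, Design, Ethics, IT pairwise conflict, so at least 4 time slots are needed.
A valid assignment using 4 time slots: Finance=1, Budget=2, Design=3, Ethics=1, IT=4, Outreach=2. No two conflicting committees share a time slot.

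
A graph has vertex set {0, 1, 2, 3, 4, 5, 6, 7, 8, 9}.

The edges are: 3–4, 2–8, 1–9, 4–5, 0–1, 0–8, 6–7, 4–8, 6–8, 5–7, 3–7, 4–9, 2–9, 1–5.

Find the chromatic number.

3

The cycle 4-5-1-0-8-4 has odd length 5, so it cannot be 2-colored; at least 3 colors are needed.
3 colors suffice: color a → {1, 7, 8}; color b → {0, 2, 4, 6}; color c → {3, 5, 9}. Every edge joins two different colors.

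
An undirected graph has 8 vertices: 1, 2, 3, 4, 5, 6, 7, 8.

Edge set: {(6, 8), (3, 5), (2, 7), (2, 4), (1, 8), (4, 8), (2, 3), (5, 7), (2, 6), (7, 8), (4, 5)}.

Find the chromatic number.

2 and 6 are adjacent, so at least 2 colors are needed.
2 colors suffice: color a → {2, 5, 8}; color b → {1, 3, 4, 6, 7}. Each edge has distinct colors on its endpoints.

2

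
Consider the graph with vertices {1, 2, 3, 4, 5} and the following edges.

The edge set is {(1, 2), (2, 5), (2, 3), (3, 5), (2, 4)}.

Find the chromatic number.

2, 3, 5 form a triangle, so at least 3 colors are needed.
A valid assignment using 3 colors: 1=b, 2=a, 3=c, 4=b, 5=b. Each edge has distinct colors on its endpoints.

3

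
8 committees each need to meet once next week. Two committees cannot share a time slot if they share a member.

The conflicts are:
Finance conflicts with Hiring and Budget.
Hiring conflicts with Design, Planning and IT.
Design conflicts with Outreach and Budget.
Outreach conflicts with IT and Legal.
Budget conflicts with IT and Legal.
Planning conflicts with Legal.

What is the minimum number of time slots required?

The cycle Budget-Design-Hiring-Planning-Legal-Budget has odd length 5, so it cannot be 2-colored; at least 3 time slots are needed.
3 time slots suffice: time slot 1 → {Hiring, Outreach, Budget}; time slot 2 → {Finance, Design, IT, Legal}; time slot 3 → {Planning}. No two conflicting committees share a time slot.

3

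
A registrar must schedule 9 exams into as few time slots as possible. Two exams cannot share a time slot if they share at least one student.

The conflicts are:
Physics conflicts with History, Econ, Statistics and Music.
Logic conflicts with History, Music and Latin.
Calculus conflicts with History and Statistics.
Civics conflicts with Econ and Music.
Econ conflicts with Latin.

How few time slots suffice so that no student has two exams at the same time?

3

The cycle Logic-History-Physics-Econ-Latin-Logic has odd length 5, so it cannot be 2-colored; at least 3 time slots are needed.
Using 3 time slots: Physics=1, Logic=1, Calculus=1, History=2, Civics=1, Econ=2, Statistics=2, Music=2, Latin=3. No two conflicting exams share a time slot.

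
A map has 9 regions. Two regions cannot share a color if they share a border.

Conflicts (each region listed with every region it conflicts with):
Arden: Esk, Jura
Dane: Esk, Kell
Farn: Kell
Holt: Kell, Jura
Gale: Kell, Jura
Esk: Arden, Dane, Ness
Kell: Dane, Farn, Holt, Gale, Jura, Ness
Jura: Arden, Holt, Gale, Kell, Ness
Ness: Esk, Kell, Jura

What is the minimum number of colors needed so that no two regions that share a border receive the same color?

Holt, Kell, Jura all conflict with each other, so at least 3 colors are needed.
A valid assignment using 3 colors: Arden=3, Dane=2, Farn=2, Holt=3, Gale=3, Esk=1, Kell=1, Jura=2, Ness=3. Every pair that conflicts lands in different colors.

3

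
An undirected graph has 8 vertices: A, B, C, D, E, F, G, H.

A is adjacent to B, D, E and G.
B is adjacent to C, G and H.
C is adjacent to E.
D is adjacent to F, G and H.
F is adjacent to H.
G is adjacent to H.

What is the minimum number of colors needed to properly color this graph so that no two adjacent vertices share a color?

D, F, H are mutually adjacent, so at least 3 colors are needed.
3 colors suffice: color red → {A, C, H}; color blue → {E, F, G}; color green → {B, D}. Each edge has distinct colors on its endpoints.

3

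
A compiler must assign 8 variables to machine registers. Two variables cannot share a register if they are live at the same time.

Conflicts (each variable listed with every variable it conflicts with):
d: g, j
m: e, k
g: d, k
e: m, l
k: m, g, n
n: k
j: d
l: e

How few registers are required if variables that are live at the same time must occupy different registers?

2

e and l conflict, so at least 2 registers are needed.
2 registers suffice: d=1, m=2, g=2, e=1, k=1, n=2, j=2, l=2. No two conflicting variables share a register.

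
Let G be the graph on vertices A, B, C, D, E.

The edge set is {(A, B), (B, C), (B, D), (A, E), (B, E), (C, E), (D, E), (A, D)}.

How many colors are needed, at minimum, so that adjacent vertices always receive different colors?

4

A, B, D, E are mutually adjacent (a clique of size 4), so at least 4 colors are needed.
One proper 4-coloring: A=3, B=1, C=3, D=4, E=2. No two adjacent vertices share a color.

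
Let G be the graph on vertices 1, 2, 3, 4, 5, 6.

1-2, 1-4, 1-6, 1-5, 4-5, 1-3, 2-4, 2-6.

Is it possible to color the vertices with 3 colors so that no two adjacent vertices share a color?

Yes

The chromatic number is 3. 1, 4, 5 form a triangle, so at least 3 colors are needed.
3 colors suffice: color red → {1}; color blue → {2, 3, 5}; color green → {4, 6}.
That is already a proper 3-coloring.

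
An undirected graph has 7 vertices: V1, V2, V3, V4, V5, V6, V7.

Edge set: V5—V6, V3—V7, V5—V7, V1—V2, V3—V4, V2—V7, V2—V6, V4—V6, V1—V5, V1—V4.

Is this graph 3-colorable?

Yes

The chromatic number is 3. The cycle V4-V6-V2-V7-V3-V4 has odd length 5, so it cannot be 2-colored; at least 3 colors are needed.
A valid assignment using 3 colors: V1=2, V2=1, V3=3, V4=1, V5=1, V6=2, V7=2.
That is already a proper 3-coloring.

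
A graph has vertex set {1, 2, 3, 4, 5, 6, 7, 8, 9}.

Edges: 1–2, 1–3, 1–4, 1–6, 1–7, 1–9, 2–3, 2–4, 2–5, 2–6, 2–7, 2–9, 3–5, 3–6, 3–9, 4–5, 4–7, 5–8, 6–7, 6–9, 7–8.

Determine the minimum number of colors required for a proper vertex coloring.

5

1, 2, 3, 6, 9 are pairwise adjacent (a clique of size 5), so at least 5 colors are needed.
A valid assignment using 5 colors: 1=blue, 2=red, 3=green, 4=yellow, 5=blue, 6=yellow, 7=green, 8=red, 9=purple. Every edge joins two different colors.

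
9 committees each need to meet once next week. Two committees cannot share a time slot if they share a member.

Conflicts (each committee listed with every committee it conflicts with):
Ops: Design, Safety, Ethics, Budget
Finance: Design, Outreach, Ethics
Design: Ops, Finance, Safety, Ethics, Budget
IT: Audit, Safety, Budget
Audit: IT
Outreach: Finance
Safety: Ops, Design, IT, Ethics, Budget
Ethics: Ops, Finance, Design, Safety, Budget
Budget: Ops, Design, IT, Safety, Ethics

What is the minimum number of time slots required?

Ops, Design, Safety, Ethics, Budget all conflict with each other, so at least 5 time slots are needed.
5 time slots suffice: time slot 1 → {IT, Outreach, Ethics}; time slot 2 → {Finance, Audit, Budget}; time slot 3 → {Safety}; time slot 4 → {Design}; time slot 5 → {Ops}. No two conflicting committees share a time slot.

5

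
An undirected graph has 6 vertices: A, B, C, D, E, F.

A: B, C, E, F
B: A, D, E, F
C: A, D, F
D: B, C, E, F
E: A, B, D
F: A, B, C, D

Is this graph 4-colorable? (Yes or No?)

Yes

The chromatic number is 3. C, D, F are mutually adjacent, so at least 3 colors are needed.
A valid assignment using 3 colors: A=red, B=blue, C=blue, D=red, E=green, F=green.
Since 4 ≥ 3, a proper 4-coloring certainly exists.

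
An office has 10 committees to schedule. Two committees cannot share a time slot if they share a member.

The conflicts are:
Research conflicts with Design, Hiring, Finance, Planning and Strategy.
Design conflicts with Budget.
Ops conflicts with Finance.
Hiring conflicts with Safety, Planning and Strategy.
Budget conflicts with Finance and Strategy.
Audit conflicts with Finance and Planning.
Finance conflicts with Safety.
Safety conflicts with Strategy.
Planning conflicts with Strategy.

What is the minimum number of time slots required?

Research, Hiring, Planning, Strategy are mutually in conflict, so at least 4 time slots are needed.
4 time slots suffice: time slot 1 → {Design, Finance, Strategy}; time slot 2 → {Research, Ops, Budget, Audit, Safety}; time slot 3 → {Planning}; time slot 4 → {Hiring}. Every pair that conflicts lands in different time slots.

4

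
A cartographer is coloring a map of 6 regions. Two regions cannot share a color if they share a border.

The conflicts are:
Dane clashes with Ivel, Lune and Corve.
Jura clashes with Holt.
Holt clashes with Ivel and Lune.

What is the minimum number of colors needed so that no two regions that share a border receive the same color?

2

Dane and Lune conflict, so at least 2 colors are needed.
2 colors suffice: Dane=1, Jura=2, Holt=1, Ivel=2, Lune=2, Corve=2. No two conflicting regions share a color.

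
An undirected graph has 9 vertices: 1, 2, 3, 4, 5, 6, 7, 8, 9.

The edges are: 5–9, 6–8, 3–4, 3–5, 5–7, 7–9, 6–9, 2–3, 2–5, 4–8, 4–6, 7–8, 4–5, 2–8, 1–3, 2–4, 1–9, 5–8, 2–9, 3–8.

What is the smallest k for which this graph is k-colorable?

2, 3, 4, 5, 8 form a clique, so at least 5 colors are needed.
One proper 5-coloring: 1=b, 2=c, 3=d, 4=e, 5=b, 6=b, 7=c, 8=a, 9=a. No two adjacent vertices share a color.

5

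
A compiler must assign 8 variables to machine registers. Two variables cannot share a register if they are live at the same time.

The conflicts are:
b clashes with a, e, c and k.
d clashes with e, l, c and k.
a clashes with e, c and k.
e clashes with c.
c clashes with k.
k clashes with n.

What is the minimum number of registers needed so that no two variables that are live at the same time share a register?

4

b, a, e, c pairwise conflict, so at least 4 registers are needed.
4 registers suffice: b=3, d=3, a=4, e=1, l=1, c=2, k=1, n=2. Each listed conflict is separated.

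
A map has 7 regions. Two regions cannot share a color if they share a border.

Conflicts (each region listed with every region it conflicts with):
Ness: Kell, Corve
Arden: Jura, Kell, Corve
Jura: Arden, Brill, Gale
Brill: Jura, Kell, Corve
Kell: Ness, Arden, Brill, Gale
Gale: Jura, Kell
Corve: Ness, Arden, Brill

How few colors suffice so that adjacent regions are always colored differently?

2

Brill and Corve conflict, so at least 2 colors are needed.
2 colors suffice: color 1 → {Jura, Kell, Corve}; color 2 → {Ness, Arden, Brill, Gale}. Each listed conflict is separated.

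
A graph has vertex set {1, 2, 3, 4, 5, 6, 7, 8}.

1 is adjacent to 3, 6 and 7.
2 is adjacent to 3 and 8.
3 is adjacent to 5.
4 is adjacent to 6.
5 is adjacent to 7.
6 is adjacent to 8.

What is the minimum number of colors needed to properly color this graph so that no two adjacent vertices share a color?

3

The cycle 1-3-2-8-6-1 has odd length 5, so it cannot be 2-colored; at least 3 colors are needed.
A valid assignment using 3 colors: 1=blue, 2=blue, 3=red, 4=blue, 5=blue, 6=red, 7=red, 8=green. No two adjacent vertices share a color.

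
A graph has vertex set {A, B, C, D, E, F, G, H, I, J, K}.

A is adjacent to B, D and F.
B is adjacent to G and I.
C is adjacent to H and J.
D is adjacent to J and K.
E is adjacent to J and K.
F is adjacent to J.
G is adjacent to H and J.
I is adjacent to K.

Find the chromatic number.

The cycle I-B-A-D-K-I has odd length 5, so it cannot be 2-colored; at least 3 colors are needed.
3 colors suffice: color 1 → {A, H, J, K}; color 2 → {B, C, D, E, F}; color 3 → {G, I}. No two adjacent vertices share a color.

3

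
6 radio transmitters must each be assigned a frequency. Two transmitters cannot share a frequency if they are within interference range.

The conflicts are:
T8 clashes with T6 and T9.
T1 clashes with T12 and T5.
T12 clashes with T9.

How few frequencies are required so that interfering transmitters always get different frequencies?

2

T12 and T9 conflict, so at least 2 frequencies are needed.
2 frequencies suffice: frequency 1 → {T8, T12, T5}; frequency 2 → {T1, T6, T9}. Every pair that conflicts lands in different frequencies.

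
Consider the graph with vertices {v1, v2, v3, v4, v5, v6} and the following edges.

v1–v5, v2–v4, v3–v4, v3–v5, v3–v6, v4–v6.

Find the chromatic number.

3

v3, v4, v6 are mutually adjacent, so at least 3 colors are needed.
3 colors suffice: color 1 → {v4, v5}; color 2 → {v1, v2, v3}; color 3 → {v6}. No two adjacent vertices share a color.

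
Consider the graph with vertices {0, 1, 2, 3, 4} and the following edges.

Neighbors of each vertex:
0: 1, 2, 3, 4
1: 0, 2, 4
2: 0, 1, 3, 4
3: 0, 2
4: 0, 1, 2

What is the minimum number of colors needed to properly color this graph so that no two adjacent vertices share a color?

4

0, 1, 2, 4 form a clique, so at least 4 colors are needed.
One proper 4-coloring: 0=red, 1=green, 2=blue, 3=green, 4=yellow. Each edge has distinct colors on its endpoints.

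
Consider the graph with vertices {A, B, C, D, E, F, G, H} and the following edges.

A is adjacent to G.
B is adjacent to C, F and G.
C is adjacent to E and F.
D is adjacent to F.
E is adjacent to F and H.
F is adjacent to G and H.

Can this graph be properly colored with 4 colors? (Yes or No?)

Yes

The chromatic number is 3. B, C, F are mutually adjacent, so at least 3 colors are needed.
3 colors suffice: color 1 → {A, F}; color 2 → {B, D, E}; color 3 → {C, G, H}.
Since 4 ≥ 3, a proper 4-coloring certainly exists.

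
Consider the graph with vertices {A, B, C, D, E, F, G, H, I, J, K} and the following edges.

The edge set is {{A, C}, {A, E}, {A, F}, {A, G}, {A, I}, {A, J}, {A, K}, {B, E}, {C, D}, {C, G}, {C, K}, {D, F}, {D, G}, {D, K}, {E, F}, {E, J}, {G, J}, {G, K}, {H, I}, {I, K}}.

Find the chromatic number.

4

C, D, G, K are mutually adjacent (a clique of size 4), so at least 4 colors are needed.
One proper 4-coloring: A=red, B=red, C=yellow, D=red, E=blue, F=green, G=blue, H=red, I=blue, J=green, K=green. Every edge joins two different colors.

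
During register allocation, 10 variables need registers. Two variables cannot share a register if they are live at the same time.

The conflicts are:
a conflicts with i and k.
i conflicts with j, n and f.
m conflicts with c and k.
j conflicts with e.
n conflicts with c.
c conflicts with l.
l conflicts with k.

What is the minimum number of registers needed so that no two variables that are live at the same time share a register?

2

a and i conflict, so at least 2 registers are needed.
2 registers suffice: register 1 → {i, c, k, e}; register 2 → {a, m, j, n, f, l}. Every pair that conflicts lands in different registers.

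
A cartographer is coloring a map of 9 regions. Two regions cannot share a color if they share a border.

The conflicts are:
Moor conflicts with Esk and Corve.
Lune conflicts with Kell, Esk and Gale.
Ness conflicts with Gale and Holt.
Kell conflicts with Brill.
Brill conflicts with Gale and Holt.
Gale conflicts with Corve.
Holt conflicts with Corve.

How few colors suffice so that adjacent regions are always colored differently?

The cycle Lune-Esk-Moor-Corve-Gale-Lune has odd length 5, so it cannot be 2-colored; at least 3 colors are needed.
3 colors suffice: color 1 → {Moor, Kell, Gale, Holt}; color 2 → {Lune, Ness, Brill, Corve}; color 3 → {Esk}. Every pair that conflicts lands in different colors.

3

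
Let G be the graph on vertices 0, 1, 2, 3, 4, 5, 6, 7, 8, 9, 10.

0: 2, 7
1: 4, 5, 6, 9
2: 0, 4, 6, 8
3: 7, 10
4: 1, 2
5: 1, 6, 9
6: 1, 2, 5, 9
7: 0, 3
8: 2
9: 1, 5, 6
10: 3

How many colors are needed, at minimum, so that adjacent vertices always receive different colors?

4

1, 5, 6, 9 form a clique, so at least 4 colors are needed.
One proper 4-coloring: 0=red, 1=blue, 2=blue, 3=red, 4=red, 5=yellow, 6=red, 7=blue, 8=red, 9=green, 10=blue. No two adjacent vertices share a color.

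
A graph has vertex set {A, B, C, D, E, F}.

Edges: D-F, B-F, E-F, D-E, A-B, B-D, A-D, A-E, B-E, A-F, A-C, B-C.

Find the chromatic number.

A, B, D, E, F form a clique, so at least 5 colors are needed.
5 colors suffice: color red → {A}; color blue → {B}; color green → {C, F}; color yellow → {E}; color purple → {D}. Each edge has distinct colors on its endpoints.

5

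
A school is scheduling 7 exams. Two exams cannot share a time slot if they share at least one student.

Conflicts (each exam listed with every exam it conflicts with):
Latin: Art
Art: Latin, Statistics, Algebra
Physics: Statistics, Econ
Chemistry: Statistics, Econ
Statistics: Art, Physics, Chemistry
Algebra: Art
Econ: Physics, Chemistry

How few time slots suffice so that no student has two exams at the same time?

Art and Algebra conflict, so at least 2 time slots are needed.
A valid assignment using 2 time slots: Latin=2, Art=1, Physics=1, Chemistry=1, Statistics=2, Algebra=2, Econ=2. Each listed conflict is separated.

2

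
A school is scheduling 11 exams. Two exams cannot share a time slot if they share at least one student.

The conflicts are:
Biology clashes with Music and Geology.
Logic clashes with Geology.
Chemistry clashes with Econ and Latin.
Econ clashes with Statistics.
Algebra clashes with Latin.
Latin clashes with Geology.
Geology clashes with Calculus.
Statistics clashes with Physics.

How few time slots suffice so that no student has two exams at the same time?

Statistics and Physics conflict, so at least 2 time slots are needed.
2 time slots suffice: time slot 1 → {Music, Chemistry, Algebra, Geology, Statistics}; time slot 2 → {Biology, Logic, Econ, Latin, Calculus, Physics}. Every pair that conflicts lands in different time slots.

2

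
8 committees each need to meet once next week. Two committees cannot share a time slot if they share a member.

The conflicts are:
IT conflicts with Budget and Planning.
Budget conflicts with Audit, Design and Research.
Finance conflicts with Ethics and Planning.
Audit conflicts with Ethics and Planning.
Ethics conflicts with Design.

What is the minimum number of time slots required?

2

Audit and Planning conflict, so at least 2 time slots are needed.
A valid assignment using 2 time slots: IT=2, Budget=1, Finance=2, Audit=2, Ethics=1, Design=2, Planning=1, Research=2. Each listed conflict is separated.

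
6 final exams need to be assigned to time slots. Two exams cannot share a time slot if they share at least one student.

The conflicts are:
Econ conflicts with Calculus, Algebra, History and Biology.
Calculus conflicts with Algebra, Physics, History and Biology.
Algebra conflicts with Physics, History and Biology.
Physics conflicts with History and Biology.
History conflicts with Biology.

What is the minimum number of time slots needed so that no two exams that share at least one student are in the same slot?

Econ, Calculus, Algebra, History, Biology all conflict with each other, so at least 5 time slots are needed.
5 time slots suffice: time slot 1 → {Calculus}; time slot 2 → {History}; time slot 3 → {Biology}; time slot 4 → {Algebra}; time slot 5 → {Econ, Physics}. Every pair that conflicts lands in different time slots.

5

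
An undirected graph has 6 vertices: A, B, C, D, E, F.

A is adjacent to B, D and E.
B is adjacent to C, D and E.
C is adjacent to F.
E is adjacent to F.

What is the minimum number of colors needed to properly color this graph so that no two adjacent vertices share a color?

A, B, E form a triangle, so at least 3 colors are needed.
One proper 3-coloring: A=green, B=red, C=blue, D=blue, E=blue, F=red. Each edge has distinct colors on its endpoints.

3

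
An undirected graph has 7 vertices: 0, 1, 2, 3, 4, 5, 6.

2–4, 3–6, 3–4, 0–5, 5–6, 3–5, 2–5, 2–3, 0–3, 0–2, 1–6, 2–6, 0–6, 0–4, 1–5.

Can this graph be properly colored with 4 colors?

0, 2, 3, 5, 6 are mutually adjacent (a clique of size 5), so at least 5 colors are needed.
So 4 colors are not enough.

No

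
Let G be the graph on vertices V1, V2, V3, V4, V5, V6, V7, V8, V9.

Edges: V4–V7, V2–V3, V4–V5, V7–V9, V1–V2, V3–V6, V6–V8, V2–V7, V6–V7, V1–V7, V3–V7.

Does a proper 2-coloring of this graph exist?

No

V3, V6, V7 are mutually adjacent, so at least 3 colors are needed.
So 2 colors are not enough.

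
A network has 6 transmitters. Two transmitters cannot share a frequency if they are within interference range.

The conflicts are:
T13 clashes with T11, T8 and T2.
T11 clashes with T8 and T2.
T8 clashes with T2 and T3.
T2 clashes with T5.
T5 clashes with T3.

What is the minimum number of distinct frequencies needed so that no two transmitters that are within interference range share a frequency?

4

T13, T11, T8, T2 all conflict with each other, so at least 4 frequencies are needed.
4 frequencies suffice: frequency 1 → {T2, T3}; frequency 2 → {T8, T5}; frequency 3 → {T11}; frequency 4 → {T13}. No two conflicting transmitters share a frequency.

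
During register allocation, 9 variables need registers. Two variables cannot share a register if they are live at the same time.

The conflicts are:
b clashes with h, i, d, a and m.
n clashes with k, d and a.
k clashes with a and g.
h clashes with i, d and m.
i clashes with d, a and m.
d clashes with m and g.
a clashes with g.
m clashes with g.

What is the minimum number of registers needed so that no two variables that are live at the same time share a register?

b, h, i, d, m all conflict with each other, so at least 5 registers are needed.
5 registers suffice: register 1 → {d, a}; register 2 → {n, i, g}; register 3 → {k, m}; register 4 → {b}; register 5 → {h}. Every pair that conflicts lands in different registers.

5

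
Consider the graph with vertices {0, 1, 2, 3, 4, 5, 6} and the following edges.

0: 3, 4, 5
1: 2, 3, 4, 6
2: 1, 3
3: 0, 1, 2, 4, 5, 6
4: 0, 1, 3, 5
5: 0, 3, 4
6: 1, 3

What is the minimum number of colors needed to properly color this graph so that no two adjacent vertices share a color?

0, 3, 4, 5 are mutually adjacent (a clique of size 4), so at least 4 colors are needed.
4 colors suffice: color a → {3}; color b → {2, 4, 6}; color c → {0, 1}; color d → {5}. Each edge has distinct colors on its endpoints.

4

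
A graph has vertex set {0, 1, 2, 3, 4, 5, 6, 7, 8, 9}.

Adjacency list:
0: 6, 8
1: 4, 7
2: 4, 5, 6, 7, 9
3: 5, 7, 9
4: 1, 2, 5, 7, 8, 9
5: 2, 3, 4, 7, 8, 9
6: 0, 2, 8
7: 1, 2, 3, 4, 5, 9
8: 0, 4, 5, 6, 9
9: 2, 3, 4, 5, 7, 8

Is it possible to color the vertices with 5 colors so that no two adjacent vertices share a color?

Yes

The chromatic number is 5. 2, 4, 5, 7, 9 are mutually adjacent (a clique of size 5), so at least 5 colors are needed.
One proper 5-coloring: 0=c, 1=c, 2=e, 3=a, 4=a, 5=d, 6=a, 7=b, 8=b, 9=c.
That is already a proper 5-coloring.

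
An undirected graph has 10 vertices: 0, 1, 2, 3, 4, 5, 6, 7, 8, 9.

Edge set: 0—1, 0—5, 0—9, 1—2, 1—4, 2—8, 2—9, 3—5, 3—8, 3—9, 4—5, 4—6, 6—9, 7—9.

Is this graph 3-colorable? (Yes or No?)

Yes

The chromatic number is 3. The cycle 6-4-5-3-9-6 has odd length 5, so it cannot be 2-colored; at least 3 colors are needed.
3 colors suffice: color a → {1, 5, 8, 9}; color b → {0, 2, 3, 4, 7}; color c → {6}.
That is already a proper 3-coloring.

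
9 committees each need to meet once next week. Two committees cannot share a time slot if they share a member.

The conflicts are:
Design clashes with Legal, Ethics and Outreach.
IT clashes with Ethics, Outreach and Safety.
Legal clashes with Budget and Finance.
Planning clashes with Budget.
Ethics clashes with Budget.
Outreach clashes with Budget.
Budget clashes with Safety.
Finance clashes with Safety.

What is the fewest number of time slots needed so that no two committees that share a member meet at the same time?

2

Finance and Safety conflict, so at least 2 time slots are needed.
A valid assignment using 2 time slots: Design=1, IT=1, Legal=2, Planning=2, Ethics=2, Outreach=2, Budget=1, Finance=1, Safety=2. Every pair that conflicts lands in different time slots.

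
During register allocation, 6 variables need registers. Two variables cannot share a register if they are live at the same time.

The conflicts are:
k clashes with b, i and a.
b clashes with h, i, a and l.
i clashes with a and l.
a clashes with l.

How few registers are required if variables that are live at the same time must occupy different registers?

4

k, b, i, a pairwise conflict, so at least 4 registers are needed.
4 registers suffice: k=4, b=1, h=2, i=3, a=2, l=4. No two conflicting variables share a register.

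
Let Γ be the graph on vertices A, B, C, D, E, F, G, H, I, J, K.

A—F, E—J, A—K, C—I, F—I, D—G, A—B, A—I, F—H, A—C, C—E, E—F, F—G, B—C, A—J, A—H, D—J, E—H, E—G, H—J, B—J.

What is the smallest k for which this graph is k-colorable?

3

A, F, I are pairwise adjacent, so at least 3 colors are needed.
One proper 3-coloring: A=red, B=green, C=blue, D=red, E=red, F=blue, G=green, H=green, I=green, J=blue, K=blue. Every edge joins two different colors.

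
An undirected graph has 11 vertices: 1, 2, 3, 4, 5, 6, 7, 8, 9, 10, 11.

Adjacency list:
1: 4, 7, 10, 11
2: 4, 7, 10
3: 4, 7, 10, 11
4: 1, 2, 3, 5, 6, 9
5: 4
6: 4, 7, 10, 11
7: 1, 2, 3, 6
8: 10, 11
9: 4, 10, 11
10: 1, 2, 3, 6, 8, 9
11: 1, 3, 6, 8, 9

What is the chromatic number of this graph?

1 and 7 are adjacent, so at least 2 colors are needed.
2 colors suffice: color a → {4, 7, 10, 11}; color b → {1, 2, 3, 5, 6, 8, 9}. Every edge joins two different colors.

2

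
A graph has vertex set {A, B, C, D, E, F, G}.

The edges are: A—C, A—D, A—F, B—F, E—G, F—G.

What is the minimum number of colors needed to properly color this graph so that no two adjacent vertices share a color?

E and G are adjacent, so at least 2 colors are needed.
2 colors suffice: color 1 → {A, B, G}; color 2 → {C, D, E, F}. Each edge has distinct colors on its endpoints.

2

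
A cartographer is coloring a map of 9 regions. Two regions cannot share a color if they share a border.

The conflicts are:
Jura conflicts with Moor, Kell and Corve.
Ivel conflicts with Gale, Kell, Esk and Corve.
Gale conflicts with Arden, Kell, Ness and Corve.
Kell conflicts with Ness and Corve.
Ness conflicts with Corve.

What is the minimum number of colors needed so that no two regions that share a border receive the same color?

4

Ivel, Gale, Kell, Corve pairwise conflict, so at least 4 colors are needed.
4 colors suffice: color 1 → {Moor, Arden, Esk, Corve}; color 2 → {Jura, Gale}; color 3 → {Kell}; color 4 → {Ivel, Ness}. Each listed conflict is separated.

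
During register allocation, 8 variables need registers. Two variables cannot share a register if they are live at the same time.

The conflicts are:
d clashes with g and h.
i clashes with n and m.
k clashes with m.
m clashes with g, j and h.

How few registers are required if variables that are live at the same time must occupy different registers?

2

m and g conflict, so at least 2 registers are needed.
2 registers suffice: register 1 → {d, n, m}; register 2 → {i, k, g, j, h}. No two conflicting variables share a register.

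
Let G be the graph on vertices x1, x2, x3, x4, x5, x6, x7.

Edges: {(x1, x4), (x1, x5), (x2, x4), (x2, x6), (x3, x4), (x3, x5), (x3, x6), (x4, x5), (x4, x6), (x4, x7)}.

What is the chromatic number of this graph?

3

x2, x4, x6 are mutually adjacent, so at least 3 colors are needed.
A valid assignment using 3 colors: x1=3, x2=3, x3=3, x4=1, x5=2, x6=2, x7=2. No two adjacent vertices share a color.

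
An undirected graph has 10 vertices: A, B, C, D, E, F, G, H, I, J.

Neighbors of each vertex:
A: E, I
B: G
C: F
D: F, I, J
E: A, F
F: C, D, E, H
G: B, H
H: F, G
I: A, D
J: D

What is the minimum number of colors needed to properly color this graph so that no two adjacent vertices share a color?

3

The cycle A-E-F-D-I-A has odd length 5, so it cannot be 2-colored; at least 3 colors are needed.
3 colors suffice: color 1 → {F, G, I, J}; color 2 → {A, B, C, D, H}; color 3 → {E}. Each edge has distinct colors on its endpoints.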